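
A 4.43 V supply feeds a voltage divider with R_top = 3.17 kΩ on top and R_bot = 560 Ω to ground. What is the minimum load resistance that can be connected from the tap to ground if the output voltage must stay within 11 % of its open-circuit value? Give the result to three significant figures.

R_L(min) ≈ 3.85 kΩ

Output resistance R_th = R_top‖R_bot = (3170 × 560)/3730 = 475.9 Ω.
The fractional drop is R_th/(R_th + R_L); requiring this ≤ 0.110 gives R_L ≥ R_th(1/0.110 − 1) = 475.9 × 8.091 = 3.85 kΩ.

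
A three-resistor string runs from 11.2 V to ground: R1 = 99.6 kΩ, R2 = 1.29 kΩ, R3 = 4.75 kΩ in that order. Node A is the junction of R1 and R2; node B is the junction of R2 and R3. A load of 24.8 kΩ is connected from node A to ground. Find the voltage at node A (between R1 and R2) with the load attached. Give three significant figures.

V ≈ 0.521 V

Below node A the series string R2+R3 = 6.040 kΩ sits in parallel with the 24.8 kΩ load: 4.857 kΩ.
V_A = 11.2 × 4.857/(99.6 + 4.857) = 0.521 V.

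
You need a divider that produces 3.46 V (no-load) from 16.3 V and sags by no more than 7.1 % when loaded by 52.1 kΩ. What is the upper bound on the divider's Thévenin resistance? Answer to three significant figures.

R_th ≤ 3.98 kΩ

Loading drop = R_th/(R_th + R_L) ≤ 0.0710, so R_th ≤ R_L · ε/(1−ε) = 52.1 kΩ × 0.0710/0.9290 = 3.98 kΩ.
(Any R1, R2 with R2/(R1+R2) = 0.212 and R1‖R2 ≤ 3.98 kΩ will meet the spec.)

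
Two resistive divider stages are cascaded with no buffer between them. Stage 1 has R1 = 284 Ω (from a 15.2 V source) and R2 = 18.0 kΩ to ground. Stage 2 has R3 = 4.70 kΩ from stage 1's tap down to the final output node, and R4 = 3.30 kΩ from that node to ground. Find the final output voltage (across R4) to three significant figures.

V_out ≈ 5.96 V

Stage 2 presents R3+R4 = 8000 Ω as a load on stage 1's tap.
Stage 1's lower leg becomes R2‖(R3+R4) = 5538 Ω, so V_mid = 15.2 × 5538/5822 = 14.46 V.
Stage 2 is itself unloaded: V_out = V_mid × R4/(R3+R4) = 14.46 × 3300/8000 = 5.96 V.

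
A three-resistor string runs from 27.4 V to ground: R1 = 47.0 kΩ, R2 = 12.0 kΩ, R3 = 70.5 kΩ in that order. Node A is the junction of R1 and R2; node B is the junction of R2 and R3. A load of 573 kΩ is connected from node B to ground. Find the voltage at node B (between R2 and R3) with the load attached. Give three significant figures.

V ≈ 14.1 V

At node B, R3 is in parallel with the load: R3‖R_L = 62.78 kΩ.
Below node A the resistance is R2 + (R3‖R_L) = 74.78 kΩ, so V_A = 27.4 × 74.78/121.8 = 16.82 V.
Then V_B = V_A × (R3‖R_L)/(R2 + R3‖R_L) = 16.82 × 62.78/74.78 = 14.1 V.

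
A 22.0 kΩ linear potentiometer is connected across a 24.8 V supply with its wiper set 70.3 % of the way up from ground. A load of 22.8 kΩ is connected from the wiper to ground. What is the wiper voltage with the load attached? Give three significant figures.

The wiper splits the pot into (1−α)R = 6.534 kΩ above and αR = 15.47 kΩ below.
Lower section ‖ load = 9.215 kΩ.
V_wiper = 24.8 × 9.215/(6.534 + 9.215) = 14.5 V.

V ≈ 14.5 V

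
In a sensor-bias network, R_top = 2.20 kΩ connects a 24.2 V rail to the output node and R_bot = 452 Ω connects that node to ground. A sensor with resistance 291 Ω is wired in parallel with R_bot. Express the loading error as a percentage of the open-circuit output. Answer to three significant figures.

Unloaded V = 24.2 × 452/2652 = 4.125 V.
Loaded: R_bot‖R_L = 177.0 Ω, giving V = 24.2 × 177.0/2377 = 1.802 V.
Drop = (4.125 − 1.802) / 4.125 = 56.3 %.

56.3 %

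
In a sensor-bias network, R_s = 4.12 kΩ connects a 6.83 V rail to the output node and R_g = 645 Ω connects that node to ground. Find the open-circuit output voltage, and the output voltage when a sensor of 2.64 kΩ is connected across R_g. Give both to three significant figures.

Open-circuit: V = 6.83 × 645/(4120 + 645) = 0.925 V.
With the load, R_g becomes R_g‖R_L = 518.4 Ω, so V = 6.83 × 518.4/4638 = 0.763 V.

Unloaded: 0.925 V; loaded: 0.763 V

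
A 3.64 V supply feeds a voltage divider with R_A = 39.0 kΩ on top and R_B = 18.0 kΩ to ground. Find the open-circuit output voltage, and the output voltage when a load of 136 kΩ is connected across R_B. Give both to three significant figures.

Unloaded: 1.15 V; loaded: 1.05 V

Open-circuit: V = 3.64 × 18.0/(39.0 + 18.0) = 1.15 V.
With the load, R_B becomes R_B‖R_L = 15.90 kΩ, so V = 3.64 × 15.90/54.90 = 1.05 V.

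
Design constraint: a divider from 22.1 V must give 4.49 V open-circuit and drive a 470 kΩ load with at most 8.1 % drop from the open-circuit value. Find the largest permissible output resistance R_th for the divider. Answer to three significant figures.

Loading drop = R_th/(R_th + R_L) ≤ 0.0810, so R_th ≤ R_L · ε/(1−ε) = 470 kΩ × 0.0810/0.9190 = 41.4 kΩ.

R_th ≤ 41.4 kΩ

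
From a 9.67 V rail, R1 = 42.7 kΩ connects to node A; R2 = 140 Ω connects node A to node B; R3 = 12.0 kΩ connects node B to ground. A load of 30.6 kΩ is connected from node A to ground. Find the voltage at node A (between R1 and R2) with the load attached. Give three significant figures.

Below node A the series string R2+R3 = 12140 Ω sits in parallel with the 30600 Ω load: 8692 Ω.
V_A = 9.67 × 8692/(42700 + 8692) = 1.64 V.

V ≈ 1.64 V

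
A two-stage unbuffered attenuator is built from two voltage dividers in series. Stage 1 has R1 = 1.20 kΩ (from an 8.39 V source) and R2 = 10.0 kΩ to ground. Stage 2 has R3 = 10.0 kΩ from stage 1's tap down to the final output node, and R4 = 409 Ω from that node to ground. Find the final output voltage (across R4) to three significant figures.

V_out ≈ 0.267 V

Stage 2 presents R3+R4 = 10410 Ω as a load on stage 1's tap.
Stage 1's lower leg becomes R2‖(R3+R4) = 5100 Ω, so V_mid = 8.39 × 5100/6300 = 6.792 V.
Stage 2 is itself unloaded: V_out = V_mid × R4/(R3+R4) = 6.792 × 409/10410 = 0.267 V.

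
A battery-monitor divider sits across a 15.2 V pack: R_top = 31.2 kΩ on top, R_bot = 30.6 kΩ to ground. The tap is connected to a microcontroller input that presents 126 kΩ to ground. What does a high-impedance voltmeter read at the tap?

V_out ≈ 6.70 V

The load sits in parallel with R_bot: R_bot‖R_L = (30.6 × 126) / (30.6 + 126) = 24.62 kΩ.
V_out = 15.2 × 24.62 / (31.2 + 24.62) = 15.2 × 24.62/55.82 = 6.70 V.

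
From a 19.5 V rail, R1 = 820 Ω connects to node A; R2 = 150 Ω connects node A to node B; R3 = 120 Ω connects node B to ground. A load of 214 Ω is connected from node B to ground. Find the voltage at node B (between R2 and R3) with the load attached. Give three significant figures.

V ≈ 1.43 V

At node B, R3 is in parallel with the load: R3‖R_L = 76.89 Ω.
Below node A the resistance is R2 + (R3‖R_L) = 226.9 Ω, so V_A = 19.5 × 226.9/1047 = 4.226 V.
Then V_B = V_A × (R3‖R_L)/(R2 + R3‖R_L) = 4.226 × 76.89/226.9 = 1.43 V.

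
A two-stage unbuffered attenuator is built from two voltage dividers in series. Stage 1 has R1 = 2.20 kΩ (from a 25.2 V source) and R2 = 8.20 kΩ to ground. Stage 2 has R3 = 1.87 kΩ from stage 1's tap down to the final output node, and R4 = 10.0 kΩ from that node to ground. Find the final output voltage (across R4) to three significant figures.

Stage 2 presents R3+R4 = 11.87 kΩ as a load on stage 1's tap.
Stage 1's lower leg becomes R2‖(R3+R4) = 4.850 kΩ, so V_mid = 25.2 × 4.850/7.050 = 17.34 V.
Stage 2 is itself unloaded: V_out = V_mid × R4/(R3+R4) = 17.34 × 10.0/11.87 = 14.6 V.

V_out ≈ 14.6 V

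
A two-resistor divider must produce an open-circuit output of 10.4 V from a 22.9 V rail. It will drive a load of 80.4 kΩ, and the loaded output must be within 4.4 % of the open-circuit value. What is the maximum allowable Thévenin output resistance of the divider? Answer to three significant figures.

Loading drop = R_th/(R_th + R_L) ≤ 0.0440, so R_th ≤ R_L · ε/(1−ε) = 80.4 kΩ × 0.0440/0.9560 = 3.70 kΩ.
(Any R1, R2 with R2/(R1+R2) = 0.454 and R1‖R2 ≤ 3.70 kΩ will meet the spec.)

R_th ≤ 3.70 kΩ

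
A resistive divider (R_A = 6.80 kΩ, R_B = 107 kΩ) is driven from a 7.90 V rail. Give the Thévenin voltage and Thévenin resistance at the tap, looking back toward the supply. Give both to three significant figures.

V_th = 7.43 V, R_th = 6.39 kΩ

V_th is the open-circuit tap voltage: 7.90 × 107/(6.80 + 107) = 7.43 V.
With the supply zeroed, R_A and R_B appear in parallel from the tap: R_th = R_A‖R_B = (6.80 × 107)/113.8 = 6.39 kΩ.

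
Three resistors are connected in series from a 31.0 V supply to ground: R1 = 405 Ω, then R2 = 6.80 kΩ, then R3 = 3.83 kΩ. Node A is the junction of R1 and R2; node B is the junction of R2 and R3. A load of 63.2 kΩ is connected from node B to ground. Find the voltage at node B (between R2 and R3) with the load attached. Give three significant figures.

At node B, R3 is in parallel with the load: R3‖R_L = 3611 Ω.
Below node A the resistance is R2 + (R3‖R_L) = 10410 Ω, so V_A = 31.0 × 10410/10820 = 29.84 V.
Then V_B = V_A × (R3‖R_L)/(R2 + R3‖R_L) = 29.84 × 3611/10410 = 10.3 V.

V ≈ 10.3 V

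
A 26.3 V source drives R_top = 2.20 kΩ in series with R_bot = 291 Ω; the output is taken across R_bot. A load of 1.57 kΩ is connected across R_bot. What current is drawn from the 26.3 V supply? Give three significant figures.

I ≈ 10.8 mA

R_bot‖R_L = 245.5 Ω, so the source sees R_top + R_bot‖R_L = 2445 Ω.
I = 26.3 V / 2445 Ω = 10.8 mA.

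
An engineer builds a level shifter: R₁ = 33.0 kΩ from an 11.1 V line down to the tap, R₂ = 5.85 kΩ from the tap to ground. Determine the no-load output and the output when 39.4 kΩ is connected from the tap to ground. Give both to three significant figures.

Unloaded: 1.67 V; loaded: 1.48 V

Open-circuit: V = 11.1 × 5.85/(33.0 + 5.85) = 1.67 V.
With the load, R₂ becomes R₂‖R_L = 5.094 kΩ, so V = 11.1 × 5.094/38.09 = 1.48 V.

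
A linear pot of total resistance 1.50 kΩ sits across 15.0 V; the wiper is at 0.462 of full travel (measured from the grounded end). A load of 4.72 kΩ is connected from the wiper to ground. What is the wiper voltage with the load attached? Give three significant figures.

The wiper splits the pot into (1−α)R = 807.0 Ω above and αR = 693.0 Ω below.
Lower section ‖ load = 604.3 Ω.
V_wiper = 15.0 × 604.3/(807.0 + 604.3) = 6.42 V.

V ≈ 6.42 V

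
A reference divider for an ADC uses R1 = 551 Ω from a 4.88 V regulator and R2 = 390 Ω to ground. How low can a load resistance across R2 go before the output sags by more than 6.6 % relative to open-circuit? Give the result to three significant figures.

Output resistance R_th = R1‖R2 = (551 × 390)/941.0 = 228.4 Ω.
The fractional drop is R_th/(R_th + R_L); requiring this ≤ 0.0660 gives R_L ≥ R_th(1/0.0660 − 1) = 228.4 × 14.15 = 3.23 kΩ.

R_L(min) ≈ 3.23 kΩ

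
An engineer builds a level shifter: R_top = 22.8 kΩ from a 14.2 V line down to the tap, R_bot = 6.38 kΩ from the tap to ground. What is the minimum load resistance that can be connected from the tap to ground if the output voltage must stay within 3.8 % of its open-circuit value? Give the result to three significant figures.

R_L(min) ≈ 126 kΩ

Output resistance R_th = R_top‖R_bot = (22.8 × 6.38)/29.18 = 4.985 kΩ.
The fractional drop is R_th/(R_th + R_L); requiring this ≤ 0.0380 gives R_L ≥ R_th(1/0.0380 − 1) = 4.985 × 25.32 = 126 kΩ.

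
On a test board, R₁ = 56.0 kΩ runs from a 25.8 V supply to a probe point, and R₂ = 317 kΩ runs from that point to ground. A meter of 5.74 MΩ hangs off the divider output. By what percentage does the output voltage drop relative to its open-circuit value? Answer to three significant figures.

0.822 %

The divider's output (Thévenin) resistance is R₁‖R₂ = 47.59 kΩ.
Fractional drop under load = R_th/(R_th + R_L) = 47.59 / (47.59 + 5740) = 0.008223.
So the output falls by 0.822 %.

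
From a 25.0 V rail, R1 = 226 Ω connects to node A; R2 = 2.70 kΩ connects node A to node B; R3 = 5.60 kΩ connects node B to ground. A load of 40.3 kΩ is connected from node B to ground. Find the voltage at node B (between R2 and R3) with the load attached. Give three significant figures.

At node B, R3 is in parallel with the load: R3‖R_L = 4917 Ω.
Below node A the resistance is R2 + (R3‖R_L) = 7617 Ω, so V_A = 25.0 × 7617/7843 = 24.28 V.
Then V_B = V_A × (R3‖R_L)/(R2 + R3‖R_L) = 24.28 × 4917/7617 = 15.7 V.

V ≈ 15.7 V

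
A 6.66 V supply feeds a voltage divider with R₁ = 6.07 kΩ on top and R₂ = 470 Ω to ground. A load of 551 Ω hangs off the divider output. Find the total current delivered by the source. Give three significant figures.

R₂‖R_L = 253.6 Ω, so the source sees R₁ + R₂‖R_L = 6324 Ω.
I = 6.66 V / 6324 Ω = 1.05 mA.

I ≈ 1.05 mA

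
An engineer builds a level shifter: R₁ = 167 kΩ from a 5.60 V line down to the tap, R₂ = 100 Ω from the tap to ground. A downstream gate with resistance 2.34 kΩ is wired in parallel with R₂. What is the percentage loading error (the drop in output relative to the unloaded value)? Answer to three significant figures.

4.10 %

The divider's output (Thévenin) resistance is R₁‖R₂ = 99.94 Ω.
Fractional drop under load = R_th/(R_th + R_L) = 99.94 / (99.94 + 2340) = 0.04096.
So the output falls by 4.10 %.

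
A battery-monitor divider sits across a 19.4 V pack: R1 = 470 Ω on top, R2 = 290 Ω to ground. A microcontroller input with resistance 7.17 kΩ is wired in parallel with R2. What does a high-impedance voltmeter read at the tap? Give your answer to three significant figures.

The load sits in parallel with R2: R2‖R_L = (290 × 7170) / (290 + 7170) = 278.7 Ω.
V_out = 19.4 × 278.7 / (470 + 278.7) = 19.4 × 278.7/748.7 = 7.22 V.

V_out ≈ 7.22 V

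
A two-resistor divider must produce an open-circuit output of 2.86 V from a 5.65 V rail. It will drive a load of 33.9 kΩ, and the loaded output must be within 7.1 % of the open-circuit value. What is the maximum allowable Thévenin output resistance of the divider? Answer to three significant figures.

Loading drop = R_th/(R_th + R_L) ≤ 0.0710, so R_th ≤ R_L · ε/(1−ε) = 33.9 kΩ × 0.0710/0.9290 = 2.59 kΩ.

R_th ≤ 2.59 kΩ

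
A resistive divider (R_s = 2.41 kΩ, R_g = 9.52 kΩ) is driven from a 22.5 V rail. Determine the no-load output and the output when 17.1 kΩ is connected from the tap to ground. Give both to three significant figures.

Open-circuit: V = 22.5 × 9.52/(2.41 + 9.52) = 18.0 V.
With the load, R_g becomes R_g‖R_L = 6.115 kΩ, so V = 22.5 × 6.115/8.525 = 16.1 V.

Unloaded: 18.0 V; loaded: 16.1 V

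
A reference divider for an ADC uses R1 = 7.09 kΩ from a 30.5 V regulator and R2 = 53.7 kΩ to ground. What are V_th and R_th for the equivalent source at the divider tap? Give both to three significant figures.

V_th is the open-circuit tap voltage: 30.5 × 53.7/(7.09 + 53.7) = 26.9 V.
With the supply zeroed, R1 and R2 appear in parallel from the tap: R_th = R1‖R2 = (7.09 × 53.7)/60.79 = 6.26 kΩ.

V_th = 26.9 V, R_th = 6.26 kΩ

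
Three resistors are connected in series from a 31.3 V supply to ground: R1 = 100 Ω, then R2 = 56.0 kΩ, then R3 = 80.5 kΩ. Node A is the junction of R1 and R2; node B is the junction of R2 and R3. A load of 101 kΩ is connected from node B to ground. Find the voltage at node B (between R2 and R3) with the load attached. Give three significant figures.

At node B, R3 is in parallel with the load: R3‖R_L = 44800 Ω.
Below node A the resistance is R2 + (R3‖R_L) = 100800 Ω, so V_A = 31.3 × 100800/100900 = 31.27 V.
Then V_B = V_A × (R3‖R_L)/(R2 + R3‖R_L) = 31.27 × 44800/100800 = 13.9 V.

V ≈ 13.9 V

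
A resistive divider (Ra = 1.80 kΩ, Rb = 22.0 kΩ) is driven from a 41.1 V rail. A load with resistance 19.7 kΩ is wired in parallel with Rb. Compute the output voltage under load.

V_out ≈ 35.0 V

The load sits in parallel with Rb: Rb‖R_L = (22.0 × 19.7) / (22.0 + 19.7) = 10.39 kΩ.
V_out = 41.1 × 10.39 / (1.80 + 10.39) = 41.1 × 10.39/12.19 = 35.0 V.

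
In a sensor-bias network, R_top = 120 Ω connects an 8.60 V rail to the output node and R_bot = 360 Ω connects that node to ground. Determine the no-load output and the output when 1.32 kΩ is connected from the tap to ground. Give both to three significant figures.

Unloaded: 6.45 V; loaded: 6.04 V

Open-circuit: V = 8.60 × 360/(120 + 360) = 6.45 V.
With the load, R_bot becomes R_bot‖R_L = 282.9 Ω, so V = 8.60 × 282.9/402.9 = 6.04 V.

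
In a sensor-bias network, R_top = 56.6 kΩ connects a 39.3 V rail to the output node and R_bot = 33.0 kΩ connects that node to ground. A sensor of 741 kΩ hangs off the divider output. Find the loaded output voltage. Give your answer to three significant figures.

The load sits in parallel with R_bot: R_bot‖R_L = (33.0 × 741) / (33.0 + 741) = 31.59 kΩ.
V_out = 39.3 × 31.59 / (56.6 + 31.59) = 39.3 × 31.59/88.19 = 14.1 V.

V_out ≈ 14.1 V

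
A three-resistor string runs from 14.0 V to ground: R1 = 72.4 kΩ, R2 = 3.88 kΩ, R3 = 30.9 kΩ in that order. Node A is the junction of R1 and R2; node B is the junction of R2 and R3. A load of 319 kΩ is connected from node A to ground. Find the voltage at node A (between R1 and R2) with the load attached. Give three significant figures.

Below node A the series string R2+R3 = 34.78 kΩ sits in parallel with the 319 kΩ load: 31.36 kΩ.
V_A = 14.0 × 31.36/(72.4 + 31.36) = 4.23 V.

V ≈ 4.23 V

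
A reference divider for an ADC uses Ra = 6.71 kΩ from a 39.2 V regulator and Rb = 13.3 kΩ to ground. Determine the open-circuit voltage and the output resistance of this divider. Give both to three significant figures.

V_th is the open-circuit tap voltage: 39.2 × 13.3/(6.71 + 13.3) = 26.1 V.
With the supply zeroed, Ra and Rb appear in parallel from the tap: R_th = Ra‖Rb = (6.71 × 13.3)/20.01 = 4.46 kΩ.

V_th = 26.1 V, R_th = 4.46 kΩ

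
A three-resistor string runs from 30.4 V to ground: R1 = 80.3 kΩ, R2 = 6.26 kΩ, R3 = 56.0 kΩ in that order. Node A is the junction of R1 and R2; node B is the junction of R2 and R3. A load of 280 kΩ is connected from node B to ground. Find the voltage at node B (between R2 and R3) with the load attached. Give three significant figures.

V ≈ 10.6 V

At node B, R3 is in parallel with the load: R3‖R_L = 46.67 kΩ.
Below node A the resistance is R2 + (R3‖R_L) = 52.93 kΩ, so V_A = 30.4 × 52.93/133.2 = 12.08 V.
Then V_B = V_A × (R3‖R_L)/(R2 + R3‖R_L) = 12.08 × 46.67/52.93 = 10.6 V.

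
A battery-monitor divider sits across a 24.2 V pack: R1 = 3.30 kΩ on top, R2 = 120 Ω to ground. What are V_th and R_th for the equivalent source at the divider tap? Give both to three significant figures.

V_th is the open-circuit tap voltage: 24.2 × 120/(3300 + 120) = 0.849 V.
With the supply zeroed, R1 and R2 appear in parallel from the tap: R_th = R1‖R2 = (3300 × 120)/3420 = 116 Ω.

V_th = 0.849 V, R_th = 116 Ω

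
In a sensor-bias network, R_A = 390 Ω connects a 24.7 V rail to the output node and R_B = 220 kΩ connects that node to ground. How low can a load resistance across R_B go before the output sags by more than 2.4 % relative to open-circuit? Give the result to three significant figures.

Output resistance R_th = R_A‖R_B = (390 × 220000)/220400 = 389.3 Ω.
The fractional drop is R_th/(R_th + R_L); requiring this ≤ 0.0240 gives R_L ≥ R_th(1/0.0240 − 1) = 389.3 × 40.67 = 15.8 kΩ.

R_L(min) ≈ 15.8 kΩ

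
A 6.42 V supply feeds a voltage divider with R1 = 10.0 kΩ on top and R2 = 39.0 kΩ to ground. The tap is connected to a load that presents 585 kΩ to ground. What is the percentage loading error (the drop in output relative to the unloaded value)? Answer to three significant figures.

1.34 %

The divider's output (Thévenin) resistance is R1‖R2 = 7.959 kΩ.
Fractional drop under load = R_th/(R_th + R_L) = 7.959 / (7.959 + 585) = 0.01342.
So the output falls by 1.34 %.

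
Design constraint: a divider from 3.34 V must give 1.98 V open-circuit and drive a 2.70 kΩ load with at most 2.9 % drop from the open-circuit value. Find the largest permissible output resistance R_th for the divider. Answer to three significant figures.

R_th ≤ 80.6 Ω

Loading drop = R_th/(R_th + R_L) ≤ 0.0290, so R_th ≤ R_L · ε/(1−ε) = 2.70 kΩ × 0.0290/0.9710 = 80.6 Ω.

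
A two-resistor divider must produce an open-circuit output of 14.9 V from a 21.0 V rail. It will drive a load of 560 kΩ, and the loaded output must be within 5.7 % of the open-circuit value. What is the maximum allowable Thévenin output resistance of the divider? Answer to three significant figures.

Loading drop = R_th/(R_th + R_L) ≤ 0.0570, so R_th ≤ R_L · ε/(1−ε) = 560 kΩ × 0.0570/0.9430 = 33.8 kΩ.
(Any R1, R2 with R2/(R1+R2) = 0.710 and R1‖R2 ≤ 33.8 kΩ will meet the spec.)

R_th ≤ 33.8 kΩ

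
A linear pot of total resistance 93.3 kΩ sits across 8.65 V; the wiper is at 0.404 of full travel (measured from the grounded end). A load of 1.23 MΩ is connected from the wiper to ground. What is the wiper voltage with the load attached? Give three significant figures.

The wiper splits the pot into (1−α)R = 55.61 kΩ above and αR = 37.69 kΩ below.
Lower section ‖ load = 36.57 kΩ.
V_wiper = 8.65 × 36.57/(55.61 + 36.57) = 3.43 V.

V ≈ 3.43 V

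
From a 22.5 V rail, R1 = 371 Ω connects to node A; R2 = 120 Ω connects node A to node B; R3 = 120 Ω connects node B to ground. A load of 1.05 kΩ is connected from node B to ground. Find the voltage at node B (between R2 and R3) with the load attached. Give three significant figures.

At node B, R3 is in parallel with the load: R3‖R_L = 107.7 Ω.
Below node A the resistance is R2 + (R3‖R_L) = 227.7 Ω, so V_A = 22.5 × 227.7/598.7 = 8.557 V.
Then V_B = V_A × (R3‖R_L)/(R2 + R3‖R_L) = 8.557 × 107.7/227.7 = 4.05 V.

V ≈ 4.05 V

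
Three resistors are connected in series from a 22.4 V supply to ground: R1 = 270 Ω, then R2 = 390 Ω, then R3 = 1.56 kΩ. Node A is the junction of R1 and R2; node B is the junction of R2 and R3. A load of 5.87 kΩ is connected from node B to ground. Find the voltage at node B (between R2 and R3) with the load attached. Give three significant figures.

At node B, R3 is in parallel with the load: R3‖R_L = 1232 Ω.
Below node A the resistance is R2 + (R3‖R_L) = 1622 Ω, so V_A = 22.4 × 1622/1892 = 19.20 V.
Then V_B = V_A × (R3‖R_L)/(R2 + R3‖R_L) = 19.20 × 1232/1622 = 14.6 V.

V ≈ 14.6 V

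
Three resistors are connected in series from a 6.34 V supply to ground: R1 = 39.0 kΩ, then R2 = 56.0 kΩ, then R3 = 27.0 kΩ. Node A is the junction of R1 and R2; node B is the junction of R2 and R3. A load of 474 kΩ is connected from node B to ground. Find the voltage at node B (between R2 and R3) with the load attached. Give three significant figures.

At node B, R3 is in parallel with the load: R3‖R_L = 25.54 kΩ.
Below node A the resistance is R2 + (R3‖R_L) = 81.54 kΩ, so V_A = 6.34 × 81.54/120.5 = 4.289 V.
Then V_B = V_A × (R3‖R_L)/(R2 + R3‖R_L) = 4.289 × 25.54/81.54 = 1.34 V.

V ≈ 1.34 V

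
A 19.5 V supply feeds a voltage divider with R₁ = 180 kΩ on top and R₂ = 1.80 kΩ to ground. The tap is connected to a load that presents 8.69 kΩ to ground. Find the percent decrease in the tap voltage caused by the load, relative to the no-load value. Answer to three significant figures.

The divider's output (Thévenin) resistance is R₁‖R₂ = 1.782 kΩ.
Fractional drop under load = R_th/(R_th + R_L) = 1.782 / (1.782 + 8.69) = 0.1702.
So the output falls by 17.0 %.

17.0 %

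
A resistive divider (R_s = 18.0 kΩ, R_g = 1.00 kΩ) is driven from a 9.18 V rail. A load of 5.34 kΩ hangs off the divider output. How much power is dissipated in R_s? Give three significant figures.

Total resistance from the source is R_s + (R_g‖R_L) = 18.84 kΩ, so I = 9.18/18.84 kΩ = 0.4872 mA.
P = I²·R_s = (0.4872 mA)² × 18.0 kΩ = 4.27 mW.

P ≈ 4.27 mW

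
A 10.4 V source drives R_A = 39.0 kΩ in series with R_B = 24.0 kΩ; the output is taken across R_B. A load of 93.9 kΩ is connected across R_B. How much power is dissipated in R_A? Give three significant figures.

Total resistance from the source is R_A + (R_B‖R_L) = 58.11 kΩ, so I = 10.4/58.11 kΩ = 0.1790 mA.
P = I²·R_A = (0.1790 mA)² × 39.0 kΩ = 1.25 mW.

P ≈ 1.25 mW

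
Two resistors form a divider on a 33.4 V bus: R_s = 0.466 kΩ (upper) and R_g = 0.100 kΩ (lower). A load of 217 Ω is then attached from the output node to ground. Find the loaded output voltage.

V_out ≈ 4.28 V

The load sits in parallel with R_g: R_g‖R_L = (100 × 217) / (100 + 217) = 68.45 Ω.
V_out = 33.4 × 68.45 / (466 + 68.45) = 33.4 × 68.45/534.5 = 4.28 V.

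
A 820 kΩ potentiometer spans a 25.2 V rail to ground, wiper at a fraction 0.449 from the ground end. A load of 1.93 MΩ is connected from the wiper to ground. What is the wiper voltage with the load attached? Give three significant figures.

The wiper splits the pot into (1−α)R = 451.8 kΩ above and αR = 368.2 kΩ below.
Lower section ‖ load = 309.2 kΩ.
V_wiper = 25.2 × 309.2/(451.8 + 309.2) = 10.2 V.

V ≈ 10.2 V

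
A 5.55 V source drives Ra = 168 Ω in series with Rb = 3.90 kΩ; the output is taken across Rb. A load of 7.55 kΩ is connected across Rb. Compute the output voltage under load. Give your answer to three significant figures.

V_out ≈ 5.21 V

The load sits in parallel with Rb: Rb‖R_L = (3900 × 7550) / (3900 + 7550) = 2572 Ω.
V_out = 5.55 × 2572 / (168 + 2572) = 5.55 × 2572/2740 = 5.21 V.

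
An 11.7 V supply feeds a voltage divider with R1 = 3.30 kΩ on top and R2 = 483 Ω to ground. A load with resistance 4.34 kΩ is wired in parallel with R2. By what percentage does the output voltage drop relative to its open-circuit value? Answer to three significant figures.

8.85 %

Unloaded V = 11.7 × 483/3783 = 1.4938 V.
Loaded: R2‖R_L = 434.6 Ω, giving V = 11.7 × 434.6/3735 = 1.3616 V.
Drop = (1.4938 − 1.3616) / 1.4938 = 8.85 %.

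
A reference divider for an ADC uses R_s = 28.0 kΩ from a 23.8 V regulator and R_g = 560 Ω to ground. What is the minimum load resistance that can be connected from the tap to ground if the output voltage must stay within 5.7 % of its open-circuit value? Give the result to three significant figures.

Output resistance R_th = R_s‖R_g = (28000 × 560)/28560 = 549.0 Ω.
The fractional drop is R_th/(R_th + R_L); requiring this ≤ 0.0570 gives R_L ≥ R_th(1/0.0570 − 1) = 549.0 × 16.54 = 9.08 kΩ.

R_L(min) ≈ 9.08 kΩ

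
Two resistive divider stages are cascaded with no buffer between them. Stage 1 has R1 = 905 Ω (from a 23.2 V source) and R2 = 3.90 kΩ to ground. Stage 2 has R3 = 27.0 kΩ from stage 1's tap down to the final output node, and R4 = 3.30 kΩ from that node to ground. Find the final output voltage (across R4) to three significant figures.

V_out ≈ 2.00 V

Stage 2 presents R3+R4 = 30300 Ω as a load on stage 1's tap.
Stage 1's lower leg becomes R2‖(R3+R4) = 3455 Ω, so V_mid = 23.2 × 3455/4360 = 18.38 V.
Stage 2 is itself unloaded: V_out = V_mid × R4/(R3+R4) = 18.38 × 3300/30300 = 2.00 V.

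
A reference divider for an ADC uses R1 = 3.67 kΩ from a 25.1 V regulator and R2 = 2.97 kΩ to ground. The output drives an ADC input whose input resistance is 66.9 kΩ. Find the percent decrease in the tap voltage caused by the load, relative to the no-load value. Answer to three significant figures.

The divider's output (Thévenin) resistance is R1‖R2 = 1.642 kΩ.
Fractional drop under load = R_th/(R_th + R_L) = 1.642 / (1.642 + 66.9) = 0.02395.
So the output falls by 2.39 %.

2.39 %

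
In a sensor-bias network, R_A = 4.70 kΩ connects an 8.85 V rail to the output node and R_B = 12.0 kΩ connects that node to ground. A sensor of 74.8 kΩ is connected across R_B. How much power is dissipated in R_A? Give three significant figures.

Total resistance from the source is R_A + (R_B‖R_L) = 15.04 kΩ, so I = 8.85/15.04 kΩ = 0.5884 mA.
P = I²·R_A = (0.5884 mA)² × 4.70 kΩ = 1.63 mW.

P ≈ 1.63 mW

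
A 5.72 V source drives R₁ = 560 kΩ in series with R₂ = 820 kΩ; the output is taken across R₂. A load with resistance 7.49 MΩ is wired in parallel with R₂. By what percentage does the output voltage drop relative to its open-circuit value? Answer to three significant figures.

4.25 %

The divider's output (Thévenin) resistance is R₁‖R₂ = 332.8 kΩ.
Fractional drop under load = R_th/(R_th + R_L) = 332.8 / (332.8 + 7490) = 0.04254.
So the output falls by 4.25 %.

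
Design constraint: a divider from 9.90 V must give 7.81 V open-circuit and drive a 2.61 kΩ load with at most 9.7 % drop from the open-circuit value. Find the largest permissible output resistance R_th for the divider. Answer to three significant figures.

Loading drop = R_th/(R_th + R_L) ≤ 0.0970, so R_th ≤ R_L · ε/(1−ε) = 2.61 kΩ × 0.0970/0.9030 = 280 Ω.

R_th ≤ 280 Ω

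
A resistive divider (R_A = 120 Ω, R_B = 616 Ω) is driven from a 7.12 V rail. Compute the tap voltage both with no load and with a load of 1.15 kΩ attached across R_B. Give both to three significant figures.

Unloaded: 5.96 V; loaded: 5.48 V

Open-circuit: V = 7.12 × 616/(120 + 616) = 5.96 V.
With the load, R_B becomes R_B‖R_L = 401.1 Ω, so V = 7.12 × 401.1/521.1 = 5.48 V.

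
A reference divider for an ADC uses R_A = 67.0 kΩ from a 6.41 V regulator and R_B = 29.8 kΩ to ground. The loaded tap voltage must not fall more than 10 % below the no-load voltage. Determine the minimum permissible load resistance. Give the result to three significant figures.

R_L(min) ≈ 186 kΩ

Output resistance R_th = R_A‖R_B = (67.0 × 29.8)/96.80 = 20.63 kΩ.
The fractional drop is R_th/(R_th + R_L); requiring this ≤ 0.100 gives R_L ≥ R_th(1/0.100 − 1) = 20.63 × 9.000 = 186 kΩ.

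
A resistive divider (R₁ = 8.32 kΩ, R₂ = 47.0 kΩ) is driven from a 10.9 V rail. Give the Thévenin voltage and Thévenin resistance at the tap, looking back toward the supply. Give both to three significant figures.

V_th = 9.26 V, R_th = 7.07 kΩ

V_th is the open-circuit tap voltage: 10.9 × 47.0/(8.32 + 47.0) = 9.26 V.
With the supply zeroed, R₁ and R₂ appear in parallel from the tap: R_th = R₁‖R₂ = (8.32 × 47.0)/55.32 = 7.07 kΩ.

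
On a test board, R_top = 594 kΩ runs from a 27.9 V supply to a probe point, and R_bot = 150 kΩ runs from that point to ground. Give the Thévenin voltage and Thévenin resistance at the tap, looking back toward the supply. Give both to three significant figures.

V_th is the open-circuit tap voltage: 27.9 × 150/(594 + 150) = 5.62 V.
With the supply zeroed, R_top and R_bot appear in parallel from the tap: R_th = R_top‖R_bot = (594 × 150)/744.0 = 120 kΩ.

V_th = 5.62 V, R_th = 120 kΩ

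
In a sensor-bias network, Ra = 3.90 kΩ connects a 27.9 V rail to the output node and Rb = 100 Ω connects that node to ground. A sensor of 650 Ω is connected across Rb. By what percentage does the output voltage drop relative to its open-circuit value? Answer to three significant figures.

13.0 %

Unloaded V = 27.9 × 100/4000 = 0.69750 V.
Loaded: Rb‖R_L = 86.67 Ω, giving V = 27.9 × 86.67/3987 = 0.60652 V.
Drop = (0.69750 − 0.60652) / 0.69750 = 13.0 %.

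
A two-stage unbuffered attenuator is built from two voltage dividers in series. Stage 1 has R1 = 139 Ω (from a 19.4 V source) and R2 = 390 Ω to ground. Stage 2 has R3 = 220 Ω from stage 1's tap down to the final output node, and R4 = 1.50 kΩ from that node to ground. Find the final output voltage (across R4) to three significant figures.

Stage 2 presents R3+R4 = 1720 Ω as a load on stage 1's tap.
Stage 1's lower leg becomes R2‖(R3+R4) = 317.9 Ω, so V_mid = 19.4 × 317.9/456.9 = 13.50 V.
Stage 2 is itself unloaded: V_out = V_mid × R4/(R3+R4) = 13.50 × 1500/1720 = 11.8 V.

V_out ≈ 11.8 V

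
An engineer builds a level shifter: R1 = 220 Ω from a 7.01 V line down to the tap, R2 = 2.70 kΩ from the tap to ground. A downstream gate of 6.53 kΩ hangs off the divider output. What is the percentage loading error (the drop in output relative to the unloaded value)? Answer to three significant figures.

3.02 %

The divider's output (Thévenin) resistance is R1‖R2 = 203.4 Ω.
Fractional drop under load = R_th/(R_th + R_L) = 203.4 / (203.4 + 6530) = 0.03021.
So the output falls by 3.02 %.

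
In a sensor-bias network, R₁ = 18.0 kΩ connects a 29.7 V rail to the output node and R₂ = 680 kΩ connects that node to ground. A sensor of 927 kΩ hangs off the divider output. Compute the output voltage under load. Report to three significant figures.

V_out ≈ 28.4 V

The load sits in parallel with R₂: R₂‖R_L = (680 × 927) / (680 + 927) = 392.3 kΩ.
V_out = 29.7 × 392.3 / (18.0 + 392.3) = 29.7 × 392.3/410.3 = 28.4 V.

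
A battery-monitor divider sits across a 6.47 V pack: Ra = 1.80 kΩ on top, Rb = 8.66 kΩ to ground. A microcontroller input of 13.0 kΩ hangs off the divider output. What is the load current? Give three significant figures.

Rb‖R_L = 5.198 kΩ; V_out = 6.47 × 5.198/6.998 = 4.806 V.
I_L = V_out / R_L = 4.806 / 13.0 kΩ = 0.370 mA.

I_L ≈ 0.370 mA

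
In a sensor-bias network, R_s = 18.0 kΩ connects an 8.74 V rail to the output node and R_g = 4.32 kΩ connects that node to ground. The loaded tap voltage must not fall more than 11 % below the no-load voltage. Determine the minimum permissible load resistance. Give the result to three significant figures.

Output resistance R_th = R_s‖R_g = (18.0 × 4.32)/22.32 = 3.484 kΩ.
The fractional drop is R_th/(R_th + R_L); requiring this ≤ 0.110 gives R_L ≥ R_th(1/0.110 − 1) = 3.484 × 8.091 = 28.2 kΩ.

R_L(min) ≈ 28.2 kΩ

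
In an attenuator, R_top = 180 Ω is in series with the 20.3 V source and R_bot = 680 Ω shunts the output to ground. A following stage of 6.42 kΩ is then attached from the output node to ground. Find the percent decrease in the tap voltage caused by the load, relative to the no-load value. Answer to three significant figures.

2.17 %

The divider's output (Thévenin) resistance is R_top‖R_bot = 142.3 Ω.
Fractional drop under load = R_th/(R_th + R_L) = 142.3 / (142.3 + 6420) = 0.02169.
So the output falls by 2.17 %.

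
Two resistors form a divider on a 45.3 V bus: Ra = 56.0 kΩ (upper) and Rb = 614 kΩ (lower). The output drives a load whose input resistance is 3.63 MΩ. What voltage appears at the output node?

The load sits in parallel with Rb: Rb‖R_L = (614 × 3630) / (614 + 3630) = 525.2 kΩ.
V_out = 45.3 × 525.2 / (56.0 + 525.2) = 45.3 × 525.2/581.2 = 40.9 V.
(Unloaded it would have been 41.5 V.)

V_out ≈ 40.9 V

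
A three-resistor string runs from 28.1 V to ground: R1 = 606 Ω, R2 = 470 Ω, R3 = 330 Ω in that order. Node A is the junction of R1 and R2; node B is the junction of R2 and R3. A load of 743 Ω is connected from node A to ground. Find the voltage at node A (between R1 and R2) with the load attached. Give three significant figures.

Below node A the series string R2+R3 = 800.0 Ω sits in parallel with the 743 Ω load: 385.2 Ω.
V_A = 28.1 × 385.2/(606 + 385.2) = 10.9 V.

V ≈ 10.9 V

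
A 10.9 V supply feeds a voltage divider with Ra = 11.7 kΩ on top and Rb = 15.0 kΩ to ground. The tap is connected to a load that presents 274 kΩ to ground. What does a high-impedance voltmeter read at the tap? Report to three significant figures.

The load sits in parallel with Rb: Rb‖R_L = (15.0 × 274) / (15.0 + 274) = 14.22 kΩ.
V_out = 10.9 × 14.22 / (11.7 + 14.22) = 10.9 × 14.22/25.92 = 5.98 V.
(Unloaded it would have been 6.12 V.)

V_out ≈ 5.98 V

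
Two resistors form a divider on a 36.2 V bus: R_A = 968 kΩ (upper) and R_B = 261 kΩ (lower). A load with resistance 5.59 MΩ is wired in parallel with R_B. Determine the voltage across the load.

V_out ≈ 7.42 V

The load sits in parallel with R_B: R_B‖R_L = (261 × 5590) / (261 + 5590) = 249.4 kΩ.
V_out = 36.2 × 249.4 / (968 + 249.4) = 36.2 × 249.4/1217 = 7.42 V.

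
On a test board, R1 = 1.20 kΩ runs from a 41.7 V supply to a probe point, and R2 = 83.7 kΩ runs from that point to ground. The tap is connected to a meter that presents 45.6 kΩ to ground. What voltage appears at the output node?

The load sits in parallel with R2: R2‖R_L = (83.7 × 45.6) / (83.7 + 45.6) = 29.52 kΩ.
V_out = 41.7 × 29.52 / (1.20 + 29.52) = 41.7 × 29.52/30.72 = 40.1 V.
(Unloaded it would have been 41.1 V.)

V_out ≈ 40.1 V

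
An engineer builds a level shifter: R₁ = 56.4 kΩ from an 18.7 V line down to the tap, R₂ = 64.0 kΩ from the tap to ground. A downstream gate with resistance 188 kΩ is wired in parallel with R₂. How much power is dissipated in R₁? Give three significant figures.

P ≈ 1.82 mW

Total resistance from the source is R₁ + (R₂‖R_L) = 104.1 kΩ, so I = 18.7/104.1 kΩ = 0.1796 mA.
P = I²·R₁ = (0.1796 mA)² × 56.4 kΩ = 1.82 mW.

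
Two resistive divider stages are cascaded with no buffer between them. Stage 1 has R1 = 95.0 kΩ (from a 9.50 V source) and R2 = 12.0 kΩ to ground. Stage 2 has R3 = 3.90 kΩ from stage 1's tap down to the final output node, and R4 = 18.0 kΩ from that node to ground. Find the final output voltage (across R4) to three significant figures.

V_out ≈ 0.589 V

Stage 2 presents R3+R4 = 21.90 kΩ as a load on stage 1's tap.
Stage 1's lower leg becomes R2‖(R3+R4) = 7.752 kΩ, so V_mid = 9.50 × 7.752/102.8 = 0.7167 V.
Stage 2 is itself unloaded: V_out = V_mid × R4/(R3+R4) = 0.7167 × 18.0/21.90 = 0.589 V.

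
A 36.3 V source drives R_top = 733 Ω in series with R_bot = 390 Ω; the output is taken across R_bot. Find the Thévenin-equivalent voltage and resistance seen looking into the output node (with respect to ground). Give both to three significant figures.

V_th = 12.6 V, R_th = 255 Ω

V_th is the open-circuit tap voltage: 36.3 × 390/(733 + 390) = 12.6 V.
With the supply zeroed, R_top and R_bot appear in parallel from the tap: R_th = R_top‖R_bot = (733 × 390)/1123 = 255 Ω.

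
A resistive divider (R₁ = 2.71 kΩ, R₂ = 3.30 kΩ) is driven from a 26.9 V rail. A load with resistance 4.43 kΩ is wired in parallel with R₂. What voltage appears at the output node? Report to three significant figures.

V_out ≈ 11.1 V

The load sits in parallel with R₂: R₂‖R_L = (3.30 × 4.43) / (3.30 + 4.43) = 1.891 kΩ.
V_out = 26.9 × 1.891 / (2.71 + 1.891) = 26.9 × 1.891/4.601 = 11.1 V.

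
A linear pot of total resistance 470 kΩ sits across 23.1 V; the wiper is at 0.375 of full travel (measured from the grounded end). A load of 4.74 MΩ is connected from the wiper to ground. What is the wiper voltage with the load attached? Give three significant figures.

V ≈ 8.47 V

The wiper splits the pot into (1−α)R = 293.8 kΩ above and αR = 176.2 kΩ below.
Lower section ‖ load = 169.9 kΩ.
V_wiper = 23.1 × 169.9/(293.8 + 169.9) = 8.47 V.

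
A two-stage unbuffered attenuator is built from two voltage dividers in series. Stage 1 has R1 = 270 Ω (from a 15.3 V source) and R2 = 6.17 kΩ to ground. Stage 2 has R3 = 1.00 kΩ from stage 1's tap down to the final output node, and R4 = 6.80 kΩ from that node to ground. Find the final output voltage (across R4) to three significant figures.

Stage 2 presents R3+R4 = 7800 Ω as a load on stage 1's tap.
Stage 1's lower leg becomes R2‖(R3+R4) = 3445 Ω, so V_mid = 15.3 × 3445/3715 = 14.19 V.
Stage 2 is itself unloaded: V_out = V_mid × R4/(R3+R4) = 14.19 × 6800/7800 = 12.4 V.

V_out ≈ 12.4 V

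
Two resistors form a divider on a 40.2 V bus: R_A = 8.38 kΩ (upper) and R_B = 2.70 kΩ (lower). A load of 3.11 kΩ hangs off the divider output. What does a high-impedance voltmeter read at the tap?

The load sits in parallel with R_B: R_B‖R_L = (2.70 × 3.11) / (2.70 + 3.11) = 1.445 kΩ.
V_out = 40.2 × 1.445 / (8.38 + 1.445) = 40.2 × 1.445/9.825 = 5.91 V.

V_out ≈ 5.91 V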